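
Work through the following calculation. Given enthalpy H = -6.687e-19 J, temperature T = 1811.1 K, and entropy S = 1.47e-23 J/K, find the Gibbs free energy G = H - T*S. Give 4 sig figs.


Step 1: T*S = 1811.1 * 1.47e-23 = 2.662e-20 J
Step 2: G = H - T*S = -6.687e-19 - 2.662e-20
Step 3: G = -6.953e-19 J

-6.953e-19


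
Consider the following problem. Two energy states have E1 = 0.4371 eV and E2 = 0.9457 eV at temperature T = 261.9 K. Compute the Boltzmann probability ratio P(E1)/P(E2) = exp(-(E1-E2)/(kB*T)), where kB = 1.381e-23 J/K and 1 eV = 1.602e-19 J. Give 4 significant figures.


Step 1: Compute energy difference dE = E1 - E2 = 0.4371 - 0.9457 = -0.5086 eV
Step 2: Convert to Joules: dE_J = -0.5086 * 1.602e-19 = -8.148e-20 J
Step 3: Compute exponent = -dE_J / (kB * T) = -(-8.148e-20) / (1.381e-23 * 261.9) = 22.53
Step 4: P(E1)/P(E2) = exp(22.53) = 6.074e+09

6.074e+09


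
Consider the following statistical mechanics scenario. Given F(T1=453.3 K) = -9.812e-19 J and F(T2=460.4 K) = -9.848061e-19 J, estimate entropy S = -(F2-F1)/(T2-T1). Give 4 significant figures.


Step 1: dF = F2 - F1 = -9.848061e-19 - (-9.812e-19) = -3.6061e-21 J
Step 2: dT = T2 - T1 = 460.4 - 453.3 = 7.1 K
Step 3: S = -dF/dT = -(-3.6061e-21)/7.1 = 5.079e-22 J/K

5.079e-22


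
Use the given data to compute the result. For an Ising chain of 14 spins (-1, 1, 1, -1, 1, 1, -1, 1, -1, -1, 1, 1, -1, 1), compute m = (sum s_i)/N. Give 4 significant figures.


Step 1: Count up spins (+1): 8, down spins (-1): 6
Step 2: Total magnetization M = 8 - 6 = 2
Step 3: m = M/N = 2/14 = 0.1429

0.1429


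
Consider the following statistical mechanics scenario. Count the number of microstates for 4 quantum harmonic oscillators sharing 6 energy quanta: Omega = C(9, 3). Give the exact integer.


Step 1: Use binomial coefficient C(9, 3)
Step 2: Numerator = 9! / 6!
Step 3: Denominator = 3!
Step 4: Omega = 84

84


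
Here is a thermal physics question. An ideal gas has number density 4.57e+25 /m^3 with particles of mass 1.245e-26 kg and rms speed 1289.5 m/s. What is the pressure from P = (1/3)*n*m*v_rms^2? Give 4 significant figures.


Step 1: v_rms^2 = 1289.5^2 = 1.663e+06
Step 2: n*m = 4.57e+25*1.245e-26 = 0.569
Step 3: P = (1/3)*0.569*1.663e+06 = 3.154e+05 Pa

3.154e+05


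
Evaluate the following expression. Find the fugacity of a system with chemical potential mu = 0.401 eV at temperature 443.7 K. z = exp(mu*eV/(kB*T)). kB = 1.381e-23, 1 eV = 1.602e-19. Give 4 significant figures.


Step 1: Convert mu to Joules: 0.401*1.602e-19 = 6.424e-20 J
Step 2: kB*T = 1.381e-23*443.7 = 6.127e-21 J
Step 3: mu/(kB*T) = 10.48
Step 4: z = exp(10.48) = 3.574e+04

3.574e+04


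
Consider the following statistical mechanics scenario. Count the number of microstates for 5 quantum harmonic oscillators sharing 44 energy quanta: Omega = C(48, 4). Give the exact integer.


Step 1: Use binomial coefficient C(48, 4)
Step 2: Numerator = 48! / 44!
Step 3: Denominator = 4!
Step 4: Omega = 194580

194580


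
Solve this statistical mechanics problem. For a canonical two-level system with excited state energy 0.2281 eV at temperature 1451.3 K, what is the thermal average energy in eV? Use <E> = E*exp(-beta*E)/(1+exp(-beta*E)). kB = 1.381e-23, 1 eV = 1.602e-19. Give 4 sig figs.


Step 1: beta*E = 0.2281*1.602e-19/(1.381e-23*1451.3) = 1.823
Step 2: exp(-beta*E) = 0.1615
Step 3: <E> = 0.2281*0.1615/(1+0.1615) = 0.03172 eV

0.03172


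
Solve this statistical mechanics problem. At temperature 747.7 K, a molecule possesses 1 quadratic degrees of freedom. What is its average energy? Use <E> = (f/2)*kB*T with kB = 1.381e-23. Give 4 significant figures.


Step 1: f/2 = 1/2 = 0.5
Step 2: kB*T = 1.381e-23 * 747.7 = 1.033e-20
Step 3: <E> = 0.5 * 1.033e-20 = 5.163e-21 J

5.163e-21


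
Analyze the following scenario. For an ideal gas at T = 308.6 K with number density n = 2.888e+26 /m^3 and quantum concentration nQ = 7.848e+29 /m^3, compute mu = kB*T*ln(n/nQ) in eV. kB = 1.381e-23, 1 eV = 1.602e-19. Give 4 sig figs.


Step 1: n/nQ = 2.888e+26/7.848e+29 = 0.000368
Step 2: ln(n/nQ) = -7.907
Step 3: mu = kB*T*ln(n/nQ) = 4.262e-21*-7.907 = -3.37e-20 J
Step 4: Convert to eV: -3.37e-20/1.602e-19 = -0.2104 eV

-0.2104


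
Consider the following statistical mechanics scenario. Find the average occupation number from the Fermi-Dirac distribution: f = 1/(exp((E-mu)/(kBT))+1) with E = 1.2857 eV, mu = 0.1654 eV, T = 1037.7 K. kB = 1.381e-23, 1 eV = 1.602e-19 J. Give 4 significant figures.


Step 1: (E - mu) = 1.2857 - 0.1654 = 1.12 eV
Step 2: Convert: (E-mu)*eV = 1.795e-19 J
Step 3: x = (E-mu)*eV/(kB*T) = 12.52
Step 4: f = 1/(exp(12.52)+1) = 3.639e-06

3.639e-06


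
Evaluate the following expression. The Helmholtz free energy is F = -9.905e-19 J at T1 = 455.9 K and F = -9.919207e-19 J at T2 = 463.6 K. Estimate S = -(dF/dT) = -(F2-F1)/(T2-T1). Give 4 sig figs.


Step 1: dF = F2 - F1 = -9.919207e-19 - (-9.905e-19) = -1.4207e-21 J
Step 2: dT = T2 - T1 = 463.6 - 455.9 = 7.7 K
Step 3: S = -dF/dT = -(-1.4207e-21)/7.7 = 1.845e-22 J/K

1.845e-22


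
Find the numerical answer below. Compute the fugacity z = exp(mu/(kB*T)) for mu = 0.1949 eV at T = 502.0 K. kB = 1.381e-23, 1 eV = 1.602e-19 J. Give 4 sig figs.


Step 1: Convert mu to Joules: 0.1949*1.602e-19 = 3.122e-20 J
Step 2: kB*T = 1.381e-23*502.0 = 6.933e-21 J
Step 3: mu/(kB*T) = 4.504
Step 4: z = exp(4.504) = 90.36

90.36


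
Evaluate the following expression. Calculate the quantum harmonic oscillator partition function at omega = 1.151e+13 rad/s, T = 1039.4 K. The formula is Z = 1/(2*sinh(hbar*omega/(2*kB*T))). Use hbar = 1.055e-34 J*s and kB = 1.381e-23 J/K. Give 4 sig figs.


Step 1: Compute x = hbar*omega/(kB*T) = 1.055e-34*1.151e+13/(1.381e-23*1039.4) = 0.0846
Step 2: x/2 = 0.0423
Step 3: sinh(x/2) = 0.04231
Step 4: Z = 1/(2*0.04231) = 11.82

11.82


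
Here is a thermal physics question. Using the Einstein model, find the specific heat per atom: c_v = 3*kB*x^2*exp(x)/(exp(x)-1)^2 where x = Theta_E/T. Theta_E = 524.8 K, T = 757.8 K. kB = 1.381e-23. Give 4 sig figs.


Step 1: x = Theta_E/T = 524.8/757.8 = 0.6925
Step 2: x^2 = 0.4796
Step 3: exp(x) = 1.999
Step 4: c_v = 3*1.381e-23*0.4796*1.999/(1.999-1)^2 = 3.981e-23

3.981e-23


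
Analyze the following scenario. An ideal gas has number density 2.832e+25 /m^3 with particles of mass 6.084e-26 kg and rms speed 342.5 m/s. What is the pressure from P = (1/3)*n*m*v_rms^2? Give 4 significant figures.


Step 1: v_rms^2 = 342.5^2 = 1.173e+05
Step 2: n*m = 2.832e+25*6.084e-26 = 1.723
Step 3: P = (1/3)*1.723*1.173e+05 = 6.737e+04 Pa

6.737e+04


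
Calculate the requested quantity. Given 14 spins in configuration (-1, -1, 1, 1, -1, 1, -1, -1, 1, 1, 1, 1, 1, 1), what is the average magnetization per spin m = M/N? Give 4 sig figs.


Step 1: Count up spins (+1): 9, down spins (-1): 5
Step 2: Total magnetization M = 9 - 5 = 4
Step 3: m = M/N = 4/14 = 0.2857

0.2857


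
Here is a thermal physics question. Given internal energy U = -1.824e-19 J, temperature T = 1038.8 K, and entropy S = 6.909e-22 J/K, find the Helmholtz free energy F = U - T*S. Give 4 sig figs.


Step 1: T*S = 1038.8 * 6.909e-22 = 7.177e-19 J
Step 2: F = U - T*S = -1.824e-19 - 7.177e-19
Step 3: F = -9.001e-19 J

-9.001e-19


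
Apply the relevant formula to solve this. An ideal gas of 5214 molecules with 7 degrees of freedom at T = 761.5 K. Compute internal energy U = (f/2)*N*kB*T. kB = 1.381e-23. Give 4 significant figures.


Step 1: f/2 = 7/2 = 3.5
Step 2: N*kB*T = 5214*1.381e-23*761.5 = 5.483e-17
Step 3: U = 3.5 * 5.483e-17 = 1.919e-16 J

1.919e-16


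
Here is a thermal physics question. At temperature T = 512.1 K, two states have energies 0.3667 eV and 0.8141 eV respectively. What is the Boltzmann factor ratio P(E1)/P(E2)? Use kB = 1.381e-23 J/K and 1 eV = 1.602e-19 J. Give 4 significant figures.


Step 1: Compute energy difference dE = E1 - E2 = 0.3667 - 0.8141 = -0.4474 eV
Step 2: Convert to Joules: dE_J = -0.4474 * 1.602e-19 = -7.167e-20 J
Step 3: Compute exponent = -dE_J / (kB * T) = -(-7.167e-20) / (1.381e-23 * 512.1) = 10.13
Step 4: P(E1)/P(E2) = exp(10.13) = 2.52e+04

2.52e+04


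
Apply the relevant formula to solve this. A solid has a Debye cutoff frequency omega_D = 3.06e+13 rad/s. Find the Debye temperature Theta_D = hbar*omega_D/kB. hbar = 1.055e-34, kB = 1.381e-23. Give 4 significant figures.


Step 1: hbar*omega_D = 1.055e-34 * 3.06e+13 = 3.228e-21 J
Step 2: Theta_D = 3.228e-21 / 1.381e-23
Step 3: Theta_D = 233.8 K

233.8


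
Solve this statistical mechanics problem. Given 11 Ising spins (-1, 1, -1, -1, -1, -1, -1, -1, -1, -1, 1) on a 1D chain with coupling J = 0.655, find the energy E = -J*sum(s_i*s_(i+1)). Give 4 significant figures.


Step 1: Nearest-neighbor products: -1, -1, 1, 1, 1, 1, 1, 1, 1, -1
Step 2: Sum of products = 4
Step 3: E = -0.655 * 4 = -2.62

-2.62


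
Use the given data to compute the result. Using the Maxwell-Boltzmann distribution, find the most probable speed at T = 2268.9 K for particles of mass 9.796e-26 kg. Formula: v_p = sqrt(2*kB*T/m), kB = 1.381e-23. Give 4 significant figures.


Step 1: Numerator = 2*kB*T = 2*1.381e-23*2268.9 = 6.267e-20
Step 2: Ratio = 6.267e-20 / 9.796e-26 = 6.397e+05
Step 3: v_p = sqrt(6.397e+05) = 799.8 m/s

799.8


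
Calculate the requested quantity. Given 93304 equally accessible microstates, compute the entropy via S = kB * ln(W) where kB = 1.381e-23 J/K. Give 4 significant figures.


Step 1: ln(W) = ln(93304) = 11.44
Step 2: S = kB * ln(W) = 1.381e-23 * 11.44
Step 3: S = 1.58e-22 J/K

1.58e-22


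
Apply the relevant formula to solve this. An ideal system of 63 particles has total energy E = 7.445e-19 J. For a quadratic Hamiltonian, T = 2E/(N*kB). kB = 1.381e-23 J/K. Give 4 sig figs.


Step 1: Numerator = 2*E = 2*7.445e-19 = 1.489e-18 J
Step 2: Denominator = N*kB = 63*1.381e-23 = 8.7e-22
Step 3: T = 1.489e-18 / 8.7e-22 = 1711 K

1711


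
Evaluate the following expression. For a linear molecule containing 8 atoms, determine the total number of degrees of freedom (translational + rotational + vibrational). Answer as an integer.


Step 1: Translational DOF = 3
Step 2: Rotational DOF (linear) = 2
Step 3: Vibrational DOF = 3*8 - 5 = 19
Step 4: Total = 3 + 2 + 19 = 24

24


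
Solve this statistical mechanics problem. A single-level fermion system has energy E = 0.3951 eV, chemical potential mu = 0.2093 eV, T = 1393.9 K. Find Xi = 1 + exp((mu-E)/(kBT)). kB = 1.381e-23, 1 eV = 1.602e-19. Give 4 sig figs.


Step 1: (mu - E) = 0.2093 - 0.3951 = -0.1858 eV
Step 2: x = (mu-E)*eV/(kB*T) = -0.1858*1.602e-19/(1.381e-23*1393.9) = -1.546
Step 3: exp(x) = 0.213
Step 4: Xi = 1 + 0.213 = 1.213

1.213


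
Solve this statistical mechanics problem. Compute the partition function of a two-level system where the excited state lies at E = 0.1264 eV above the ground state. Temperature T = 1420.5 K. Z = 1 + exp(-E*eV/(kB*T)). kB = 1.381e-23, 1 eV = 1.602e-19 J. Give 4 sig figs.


Step 1: Compute beta*E = E*eV/(kB*T) = 0.1264*1.602e-19/(1.381e-23*1420.5) = 1.032
Step 2: exp(-beta*E) = exp(-1.032) = 0.3562
Step 3: Z = 1 + 0.3562 = 1.356

1.356


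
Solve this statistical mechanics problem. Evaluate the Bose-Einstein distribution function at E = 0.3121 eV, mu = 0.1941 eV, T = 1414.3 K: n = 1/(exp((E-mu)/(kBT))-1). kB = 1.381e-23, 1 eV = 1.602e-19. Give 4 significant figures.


Step 1: (E - mu) = 0.118 eV
Step 2: x = (E-mu)*eV/(kB*T) = 0.118*1.602e-19/(1.381e-23*1414.3) = 0.9679
Step 3: exp(x) = 2.632
Step 4: n = 1/(exp(x)-1) = 0.6126

0.6126


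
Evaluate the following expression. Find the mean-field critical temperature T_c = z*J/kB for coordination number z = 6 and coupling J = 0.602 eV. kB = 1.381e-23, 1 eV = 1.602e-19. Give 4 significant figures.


Step 1: z*J = 6*0.602 = 3.612 eV
Step 2: Convert to Joules: 3.612*1.602e-19 = 5.786e-19 J
Step 3: T_c = 5.786e-19 / 1.381e-23 = 4.19e+04 K

4.19e+04


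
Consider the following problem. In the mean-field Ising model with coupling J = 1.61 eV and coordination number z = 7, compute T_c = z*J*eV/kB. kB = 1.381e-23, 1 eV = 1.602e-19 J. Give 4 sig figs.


Step 1: z*J = 7*1.61 = 11.27 eV
Step 2: Convert to Joules: 11.27*1.602e-19 = 1.805e-18 J
Step 3: T_c = 1.805e-18 / 1.381e-23 = 1.307e+05 K

1.307e+05


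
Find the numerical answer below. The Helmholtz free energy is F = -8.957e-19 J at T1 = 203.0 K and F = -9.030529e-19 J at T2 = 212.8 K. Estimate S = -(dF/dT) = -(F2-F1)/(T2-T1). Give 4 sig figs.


Step 1: dF = F2 - F1 = -9.030529e-19 - (-8.957e-19) = -7.3529e-21 J
Step 2: dT = T2 - T1 = 212.8 - 203.0 = 9.8 K
Step 3: S = -dF/dT = -(-7.3529e-21)/9.8 = 7.503e-22 J/K

7.503e-22


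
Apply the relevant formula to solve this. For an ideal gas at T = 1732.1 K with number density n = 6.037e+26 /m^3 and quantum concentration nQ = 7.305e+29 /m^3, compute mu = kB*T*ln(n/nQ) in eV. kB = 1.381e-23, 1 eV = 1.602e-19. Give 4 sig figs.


Step 1: n/nQ = 6.037e+26/7.305e+29 = 0.0008264
Step 2: ln(n/nQ) = -7.098
Step 3: mu = kB*T*ln(n/nQ) = 2.392e-20*-7.098 = -1.698e-19 J
Step 4: Convert to eV: -1.698e-19/1.602e-19 = -1.06 eV

-1.06


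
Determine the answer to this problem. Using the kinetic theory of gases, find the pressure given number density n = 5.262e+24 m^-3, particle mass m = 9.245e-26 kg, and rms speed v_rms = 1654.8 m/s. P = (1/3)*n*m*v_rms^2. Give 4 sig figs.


Step 1: v_rms^2 = 1654.8^2 = 2.738e+06
Step 2: n*m = 5.262e+24*9.245e-26 = 0.4865
Step 3: P = (1/3)*0.4865*2.738e+06 = 4.44e+05 Pa

4.44e+05


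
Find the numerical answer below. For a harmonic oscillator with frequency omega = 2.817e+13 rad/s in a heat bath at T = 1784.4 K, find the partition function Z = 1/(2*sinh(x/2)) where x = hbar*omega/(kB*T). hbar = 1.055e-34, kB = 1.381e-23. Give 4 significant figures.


Step 1: Compute x = hbar*omega/(kB*T) = 1.055e-34*2.817e+13/(1.381e-23*1784.4) = 0.1206
Step 2: x/2 = 0.0603
Step 3: sinh(x/2) = 0.06034
Step 4: Z = 1/(2*0.06034) = 8.287

8.287


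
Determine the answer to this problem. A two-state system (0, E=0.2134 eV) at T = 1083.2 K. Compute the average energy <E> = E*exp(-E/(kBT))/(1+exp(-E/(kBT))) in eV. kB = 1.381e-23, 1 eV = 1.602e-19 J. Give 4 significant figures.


Step 1: beta*E = 0.2134*1.602e-19/(1.381e-23*1083.2) = 2.285
Step 2: exp(-beta*E) = 0.1017
Step 3: <E> = 0.2134*0.1017/(1+0.1017) = 0.01971 eV

0.01971


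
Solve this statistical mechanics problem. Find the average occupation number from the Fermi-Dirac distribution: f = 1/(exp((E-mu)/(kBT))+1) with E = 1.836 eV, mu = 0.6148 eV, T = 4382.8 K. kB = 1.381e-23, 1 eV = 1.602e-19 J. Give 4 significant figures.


Step 1: (E - mu) = 1.836 - 0.6148 = 1.221 eV
Step 2: Convert: (E-mu)*eV = 1.956e-19 J
Step 3: x = (E-mu)*eV/(kB*T) = 3.232
Step 4: f = 1/(exp(3.232)+1) = 0.03797

0.03797


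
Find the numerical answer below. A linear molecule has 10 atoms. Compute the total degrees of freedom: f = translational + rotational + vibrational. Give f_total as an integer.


Step 1: Translational DOF = 3
Step 2: Rotational DOF (linear) = 2
Step 3: Vibrational DOF = 3*10 - 5 = 25
Step 4: Total = 3 + 2 + 25 = 30

30


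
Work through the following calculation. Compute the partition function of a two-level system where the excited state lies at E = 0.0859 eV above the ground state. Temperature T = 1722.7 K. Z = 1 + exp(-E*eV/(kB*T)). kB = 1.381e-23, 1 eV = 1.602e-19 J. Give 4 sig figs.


Step 1: Compute beta*E = E*eV/(kB*T) = 0.0859*1.602e-19/(1.381e-23*1722.7) = 0.5784
Step 2: exp(-beta*E) = exp(-0.5784) = 0.5608
Step 3: Z = 1 + 0.5608 = 1.561

1.561


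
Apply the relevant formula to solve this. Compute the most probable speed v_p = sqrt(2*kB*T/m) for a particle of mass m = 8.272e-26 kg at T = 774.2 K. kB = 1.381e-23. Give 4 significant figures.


Step 1: Numerator = 2*kB*T = 2*1.381e-23*774.2 = 2.138e-20
Step 2: Ratio = 2.138e-20 / 8.272e-26 = 2.585e+05
Step 3: v_p = sqrt(2.585e+05) = 508.4 m/s

508.4


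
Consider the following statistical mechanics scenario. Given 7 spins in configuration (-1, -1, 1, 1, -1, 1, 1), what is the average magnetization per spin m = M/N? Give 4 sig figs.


Step 1: Count up spins (+1): 4, down spins (-1): 3
Step 2: Total magnetization M = 4 - 3 = 1
Step 3: m = M/N = 1/7 = 0.1429

0.1429


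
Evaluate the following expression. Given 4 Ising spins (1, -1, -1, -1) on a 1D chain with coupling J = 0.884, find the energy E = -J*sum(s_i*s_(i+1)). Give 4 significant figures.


Step 1: Nearest-neighbor products: -1, 1, 1
Step 2: Sum of products = 1
Step 3: E = -0.884 * 1 = -0.884

-0.884


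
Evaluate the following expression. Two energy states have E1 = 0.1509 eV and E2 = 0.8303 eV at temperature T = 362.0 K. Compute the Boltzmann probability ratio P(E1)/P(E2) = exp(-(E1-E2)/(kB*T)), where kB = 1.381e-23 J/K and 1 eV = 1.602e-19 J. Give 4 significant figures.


Step 1: Compute energy difference dE = E1 - E2 = 0.1509 - 0.8303 = -0.6794 eV
Step 2: Convert to Joules: dE_J = -0.6794 * 1.602e-19 = -1.088e-19 J
Step 3: Compute exponent = -dE_J / (kB * T) = -(-1.088e-19) / (1.381e-23 * 362.0) = 21.77
Step 4: P(E1)/P(E2) = exp(21.77) = 2.852e+09

2.852e+09


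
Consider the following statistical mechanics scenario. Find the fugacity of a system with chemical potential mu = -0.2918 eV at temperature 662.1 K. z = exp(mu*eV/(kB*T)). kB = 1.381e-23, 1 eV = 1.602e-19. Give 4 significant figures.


Step 1: Convert mu to Joules: -0.2918*1.602e-19 = -4.675e-20 J
Step 2: kB*T = 1.381e-23*662.1 = 9.144e-21 J
Step 3: mu/(kB*T) = -5.112
Step 4: z = exp(-5.112) = 0.006021

0.006021


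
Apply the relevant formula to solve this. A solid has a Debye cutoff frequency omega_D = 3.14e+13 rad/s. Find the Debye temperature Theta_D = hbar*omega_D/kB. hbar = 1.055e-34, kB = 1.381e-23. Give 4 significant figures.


Step 1: hbar*omega_D = 1.055e-34 * 3.14e+13 = 3.313e-21 J
Step 2: Theta_D = 3.313e-21 / 1.381e-23
Step 3: Theta_D = 239.9 K

239.9


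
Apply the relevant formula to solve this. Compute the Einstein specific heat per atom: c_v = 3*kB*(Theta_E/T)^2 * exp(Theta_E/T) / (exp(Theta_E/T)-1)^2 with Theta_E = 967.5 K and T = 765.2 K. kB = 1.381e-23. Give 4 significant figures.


Step 1: x = Theta_E/T = 967.5/765.2 = 1.264
Step 2: x^2 = 1.599
Step 3: exp(x) = 3.541
Step 4: c_v = 3*1.381e-23*1.599*3.541/(3.541-1)^2 = 3.633e-23

3.633e-23


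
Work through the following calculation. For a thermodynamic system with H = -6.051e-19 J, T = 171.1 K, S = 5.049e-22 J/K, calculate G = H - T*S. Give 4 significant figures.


Step 1: T*S = 171.1 * 5.049e-22 = 8.639e-20 J
Step 2: G = H - T*S = -6.051e-19 - 8.639e-20
Step 3: G = -6.915e-19 J

-6.915e-19


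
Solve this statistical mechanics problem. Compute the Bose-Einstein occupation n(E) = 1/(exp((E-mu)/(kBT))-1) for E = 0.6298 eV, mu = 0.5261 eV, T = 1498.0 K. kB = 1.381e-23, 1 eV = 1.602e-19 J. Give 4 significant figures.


Step 1: (E - mu) = 0.1037 eV
Step 2: x = (E-mu)*eV/(kB*T) = 0.1037*1.602e-19/(1.381e-23*1498.0) = 0.803
Step 3: exp(x) = 2.232
Step 4: n = 1/(exp(x)-1) = 0.8115

0.8115


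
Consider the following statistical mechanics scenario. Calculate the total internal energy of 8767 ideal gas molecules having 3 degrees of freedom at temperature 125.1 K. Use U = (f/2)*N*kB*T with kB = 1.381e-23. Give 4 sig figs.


Step 1: f/2 = 3/2 = 1.5
Step 2: N*kB*T = 8767*1.381e-23*125.1 = 1.515e-17
Step 3: U = 1.5 * 1.515e-17 = 2.272e-17 J

2.272e-17


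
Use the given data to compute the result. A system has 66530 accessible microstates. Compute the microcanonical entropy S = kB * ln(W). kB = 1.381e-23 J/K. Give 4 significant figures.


Step 1: ln(W) = ln(66530) = 11.11
Step 2: S = kB * ln(W) = 1.381e-23 * 11.11
Step 3: S = 1.534e-22 J/K

1.534e-22


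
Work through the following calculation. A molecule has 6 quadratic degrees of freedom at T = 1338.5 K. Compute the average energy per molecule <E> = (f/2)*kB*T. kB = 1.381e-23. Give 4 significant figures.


Step 1: f/2 = 6/2 = 3
Step 2: kB*T = 1.381e-23 * 1338.5 = 1.848e-20
Step 3: <E> = 3 * 1.848e-20 = 5.545e-20 J

5.545e-20


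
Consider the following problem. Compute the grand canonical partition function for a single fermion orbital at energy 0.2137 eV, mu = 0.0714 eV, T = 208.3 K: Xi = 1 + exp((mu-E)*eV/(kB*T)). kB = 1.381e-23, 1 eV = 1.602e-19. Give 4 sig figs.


Step 1: (mu - E) = 0.0714 - 0.2137 = -0.1423 eV
Step 2: x = (mu-E)*eV/(kB*T) = -0.1423*1.602e-19/(1.381e-23*208.3) = -7.925
Step 3: exp(x) = 0.0003617
Step 4: Xi = 1 + 0.0003617 = 1

1


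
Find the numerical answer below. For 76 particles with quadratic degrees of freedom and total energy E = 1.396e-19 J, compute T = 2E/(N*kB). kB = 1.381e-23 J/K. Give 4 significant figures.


Step 1: Numerator = 2*E = 2*1.396e-19 = 2.792e-19 J
Step 2: Denominator = N*kB = 76*1.381e-23 = 1.05e-21
Step 3: T = 2.792e-19 / 1.05e-21 = 266 K

266


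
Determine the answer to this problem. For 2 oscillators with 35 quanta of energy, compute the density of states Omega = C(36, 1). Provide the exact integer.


Step 1: Use binomial coefficient C(36, 1)
Step 2: Numerator = 36! / 35!
Step 3: Denominator = 1!
Step 4: Omega = 36

36


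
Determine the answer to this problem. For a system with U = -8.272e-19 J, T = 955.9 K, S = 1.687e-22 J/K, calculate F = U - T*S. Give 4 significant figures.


Step 1: T*S = 955.9 * 1.687e-22 = 1.613e-19 J
Step 2: F = U - T*S = -8.272e-19 - 1.613e-19
Step 3: F = -9.885e-19 J

-9.885e-19


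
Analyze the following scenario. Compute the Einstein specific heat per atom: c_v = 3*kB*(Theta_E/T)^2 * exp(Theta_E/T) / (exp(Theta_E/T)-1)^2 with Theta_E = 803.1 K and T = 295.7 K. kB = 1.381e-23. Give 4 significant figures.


Step 1: x = Theta_E/T = 803.1/295.7 = 2.716
Step 2: x^2 = 7.376
Step 3: exp(x) = 15.12
Step 4: c_v = 3*1.381e-23*7.376*15.12/(15.12-1)^2 = 2.318e-23

2.318e-23


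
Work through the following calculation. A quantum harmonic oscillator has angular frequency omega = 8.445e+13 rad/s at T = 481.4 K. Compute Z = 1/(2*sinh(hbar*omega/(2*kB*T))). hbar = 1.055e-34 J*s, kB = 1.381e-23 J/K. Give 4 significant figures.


Step 1: Compute x = hbar*omega/(kB*T) = 1.055e-34*8.445e+13/(1.381e-23*481.4) = 1.34
Step 2: x/2 = 0.6701
Step 3: sinh(x/2) = 0.7214
Step 4: Z = 1/(2*0.7214) = 0.6931

0.6931


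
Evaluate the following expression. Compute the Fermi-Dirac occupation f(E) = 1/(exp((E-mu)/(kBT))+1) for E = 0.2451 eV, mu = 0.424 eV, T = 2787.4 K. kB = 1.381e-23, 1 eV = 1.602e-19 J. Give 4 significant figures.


Step 1: (E - mu) = 0.2451 - 0.424 = -0.1789 eV
Step 2: Convert: (E-mu)*eV = -2.866e-20 J
Step 3: x = (E-mu)*eV/(kB*T) = -0.7445
Step 4: f = 1/(exp(-0.7445)+1) = 0.678

0.678


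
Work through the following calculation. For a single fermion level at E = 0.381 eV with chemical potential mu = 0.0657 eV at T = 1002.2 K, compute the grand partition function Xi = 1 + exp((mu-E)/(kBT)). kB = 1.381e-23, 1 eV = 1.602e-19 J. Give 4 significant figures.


Step 1: (mu - E) = 0.0657 - 0.381 = -0.3153 eV
Step 2: x = (mu-E)*eV/(kB*T) = -0.3153*1.602e-19/(1.381e-23*1002.2) = -3.65
Step 3: exp(x) = 0.026
Step 4: Xi = 1 + 0.026 = 1.026

1.026


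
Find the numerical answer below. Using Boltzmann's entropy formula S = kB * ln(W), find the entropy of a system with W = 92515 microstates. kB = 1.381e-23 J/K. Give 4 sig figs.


Step 1: ln(W) = ln(92515) = 11.44
Step 2: S = kB * ln(W) = 1.381e-23 * 11.44
Step 3: S = 1.579e-22 J/K

1.579e-22


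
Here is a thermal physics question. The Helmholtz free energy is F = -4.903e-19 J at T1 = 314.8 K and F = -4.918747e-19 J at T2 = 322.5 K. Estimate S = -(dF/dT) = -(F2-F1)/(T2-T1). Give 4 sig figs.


Step 1: dF = F2 - F1 = -4.918747e-19 - (-4.903e-19) = -1.5747e-21 J
Step 2: dT = T2 - T1 = 322.5 - 314.8 = 7.7 K
Step 3: S = -dF/dT = -(-1.5747e-21)/7.7 = 2.045e-22 J/K

2.045e-22


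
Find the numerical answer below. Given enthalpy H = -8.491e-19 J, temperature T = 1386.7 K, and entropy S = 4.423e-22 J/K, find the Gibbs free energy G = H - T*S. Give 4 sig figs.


Step 1: T*S = 1386.7 * 4.423e-22 = 6.133e-19 J
Step 2: G = H - T*S = -8.491e-19 - 6.133e-19
Step 3: G = -1.462e-18 J

-1.462e-18


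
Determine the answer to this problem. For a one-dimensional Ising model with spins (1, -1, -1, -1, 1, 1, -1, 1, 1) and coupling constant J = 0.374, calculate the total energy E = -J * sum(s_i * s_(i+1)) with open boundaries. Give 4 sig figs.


Step 1: Nearest-neighbor products: -1, 1, 1, -1, 1, -1, -1, 1
Step 2: Sum of products = 0
Step 3: E = -0.374 * 0 = 0

0


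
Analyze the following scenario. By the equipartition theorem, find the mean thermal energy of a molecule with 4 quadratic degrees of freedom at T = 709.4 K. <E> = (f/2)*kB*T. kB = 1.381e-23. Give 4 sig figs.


Step 1: f/2 = 4/2 = 2
Step 2: kB*T = 1.381e-23 * 709.4 = 9.797e-21
Step 3: <E> = 2 * 9.797e-21 = 1.959e-20 J

1.959e-20


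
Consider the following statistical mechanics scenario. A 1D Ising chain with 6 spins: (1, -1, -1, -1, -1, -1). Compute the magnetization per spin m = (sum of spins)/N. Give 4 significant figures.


Step 1: Count up spins (+1): 1, down spins (-1): 5
Step 2: Total magnetization M = 1 - 5 = -4
Step 3: m = M/N = -4/6 = -0.6667

-0.6667


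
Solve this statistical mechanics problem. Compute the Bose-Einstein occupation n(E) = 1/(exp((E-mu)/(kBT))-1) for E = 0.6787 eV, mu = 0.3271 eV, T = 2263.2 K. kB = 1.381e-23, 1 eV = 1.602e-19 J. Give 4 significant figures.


Step 1: (E - mu) = 0.3516 eV
Step 2: x = (E-mu)*eV/(kB*T) = 0.3516*1.602e-19/(1.381e-23*2263.2) = 1.802
Step 3: exp(x) = 6.063
Step 4: n = 1/(exp(x)-1) = 0.1975

0.1975


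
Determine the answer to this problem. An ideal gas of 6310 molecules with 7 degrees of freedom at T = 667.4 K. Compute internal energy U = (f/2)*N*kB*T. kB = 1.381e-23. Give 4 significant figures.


Step 1: f/2 = 7/2 = 3.5
Step 2: N*kB*T = 6310*1.381e-23*667.4 = 5.816e-17
Step 3: U = 3.5 * 5.816e-17 = 2.036e-16 J

2.036e-16


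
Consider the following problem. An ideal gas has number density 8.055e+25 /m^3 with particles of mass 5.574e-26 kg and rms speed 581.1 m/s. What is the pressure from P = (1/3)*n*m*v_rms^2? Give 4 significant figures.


Step 1: v_rms^2 = 581.1^2 = 3.377e+05
Step 2: n*m = 8.055e+25*5.574e-26 = 4.49
Step 3: P = (1/3)*4.49*3.377e+05 = 5.054e+05 Pa

5.054e+05


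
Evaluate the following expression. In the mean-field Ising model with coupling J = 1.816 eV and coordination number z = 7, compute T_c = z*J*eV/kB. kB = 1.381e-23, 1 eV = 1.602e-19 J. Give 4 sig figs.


Step 1: z*J = 7*1.816 = 12.71 eV
Step 2: Convert to Joules: 12.71*1.602e-19 = 2.036e-18 J
Step 3: T_c = 2.036e-18 / 1.381e-23 = 1.475e+05 K

1.475e+05


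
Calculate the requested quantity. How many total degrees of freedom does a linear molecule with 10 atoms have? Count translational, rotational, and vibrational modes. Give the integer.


Step 1: Translational DOF = 3
Step 2: Rotational DOF (linear) = 2
Step 3: Vibrational DOF = 3*10 - 5 = 25
Step 4: Total = 3 + 2 + 25 = 30

30


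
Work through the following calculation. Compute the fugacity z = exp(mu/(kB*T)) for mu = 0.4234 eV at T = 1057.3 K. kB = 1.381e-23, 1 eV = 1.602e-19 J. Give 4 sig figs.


Step 1: Convert mu to Joules: 0.4234*1.602e-19 = 6.783e-20 J
Step 2: kB*T = 1.381e-23*1057.3 = 1.46e-20 J
Step 3: mu/(kB*T) = 4.645
Step 4: z = exp(4.645) = 104.1

104.1


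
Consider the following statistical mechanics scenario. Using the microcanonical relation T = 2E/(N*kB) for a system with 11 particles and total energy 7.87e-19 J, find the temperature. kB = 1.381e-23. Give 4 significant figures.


Step 1: Numerator = 2*E = 2*7.87e-19 = 1.574e-18 J
Step 2: Denominator = N*kB = 11*1.381e-23 = 1.519e-22
Step 3: T = 1.574e-18 / 1.519e-22 = 1.036e+04 K

1.036e+04


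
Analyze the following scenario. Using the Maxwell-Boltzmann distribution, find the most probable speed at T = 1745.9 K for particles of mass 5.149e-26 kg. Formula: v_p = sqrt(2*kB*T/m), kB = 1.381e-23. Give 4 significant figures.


Step 1: Numerator = 2*kB*T = 2*1.381e-23*1745.9 = 4.822e-20
Step 2: Ratio = 4.822e-20 / 5.149e-26 = 9.365e+05
Step 3: v_p = sqrt(9.365e+05) = 967.7 m/s

967.7


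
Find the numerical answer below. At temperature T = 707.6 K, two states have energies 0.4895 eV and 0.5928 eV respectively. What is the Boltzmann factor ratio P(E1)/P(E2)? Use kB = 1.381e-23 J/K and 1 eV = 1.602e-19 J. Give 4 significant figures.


Step 1: Compute energy difference dE = E1 - E2 = 0.4895 - 0.5928 = -0.1033 eV
Step 2: Convert to Joules: dE_J = -0.1033 * 1.602e-19 = -1.655e-20 J
Step 3: Compute exponent = -dE_J / (kB * T) = -(-1.655e-20) / (1.381e-23 * 707.6) = 1.693
Step 4: P(E1)/P(E2) = exp(1.693) = 5.438

5.438


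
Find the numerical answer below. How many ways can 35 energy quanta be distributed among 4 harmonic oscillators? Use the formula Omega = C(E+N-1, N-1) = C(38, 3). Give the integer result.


Step 1: Use binomial coefficient C(38, 3)
Step 2: Numerator = 38! / 35!
Step 3: Denominator = 3!
Step 4: Omega = 8436

8436


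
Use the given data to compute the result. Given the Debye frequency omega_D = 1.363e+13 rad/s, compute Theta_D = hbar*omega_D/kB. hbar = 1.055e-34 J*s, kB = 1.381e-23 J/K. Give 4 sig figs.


Step 1: hbar*omega_D = 1.055e-34 * 1.363e+13 = 1.438e-21 J
Step 2: Theta_D = 1.438e-21 / 1.381e-23
Step 3: Theta_D = 104.1 K

104.1


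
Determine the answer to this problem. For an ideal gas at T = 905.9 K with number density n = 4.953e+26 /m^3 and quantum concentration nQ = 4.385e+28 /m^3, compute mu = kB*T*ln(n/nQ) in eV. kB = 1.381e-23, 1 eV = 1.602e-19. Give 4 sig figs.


Step 1: n/nQ = 4.953e+26/4.385e+28 = 0.0113
Step 2: ln(n/nQ) = -4.483
Step 3: mu = kB*T*ln(n/nQ) = 1.251e-20*-4.483 = -5.609e-20 J
Step 4: Convert to eV: -5.609e-20/1.602e-19 = -0.3501 eV

-0.3501


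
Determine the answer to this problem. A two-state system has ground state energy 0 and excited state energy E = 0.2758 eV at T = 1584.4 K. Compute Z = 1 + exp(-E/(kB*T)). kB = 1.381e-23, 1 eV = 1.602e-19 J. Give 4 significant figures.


Step 1: Compute beta*E = E*eV/(kB*T) = 0.2758*1.602e-19/(1.381e-23*1584.4) = 2.019
Step 2: exp(-beta*E) = exp(-2.019) = 0.1327
Step 3: Z = 1 + 0.1327 = 1.133

1.133


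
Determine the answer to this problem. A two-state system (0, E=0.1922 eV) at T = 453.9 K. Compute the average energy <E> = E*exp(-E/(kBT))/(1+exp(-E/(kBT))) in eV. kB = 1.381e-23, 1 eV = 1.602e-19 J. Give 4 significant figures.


Step 1: beta*E = 0.1922*1.602e-19/(1.381e-23*453.9) = 4.912
Step 2: exp(-beta*E) = 0.007357
Step 3: <E> = 0.1922*0.007357/(1+0.007357) = 0.001404 eV

0.001404


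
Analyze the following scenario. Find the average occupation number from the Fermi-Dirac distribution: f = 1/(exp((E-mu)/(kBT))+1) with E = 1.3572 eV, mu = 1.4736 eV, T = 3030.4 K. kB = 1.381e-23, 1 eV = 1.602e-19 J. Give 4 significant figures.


Step 1: (E - mu) = 1.3572 - 1.4736 = -0.1164 eV
Step 2: Convert: (E-mu)*eV = -1.865e-20 J
Step 3: x = (E-mu)*eV/(kB*T) = -0.4456
Step 4: f = 1/(exp(-0.4456)+1) = 0.6096

0.6096


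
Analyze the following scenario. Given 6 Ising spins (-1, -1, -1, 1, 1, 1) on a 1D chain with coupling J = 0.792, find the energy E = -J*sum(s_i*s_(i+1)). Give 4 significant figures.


Step 1: Nearest-neighbor products: 1, 1, -1, 1, 1
Step 2: Sum of products = 3
Step 3: E = -0.792 * 3 = -2.376

-2.376


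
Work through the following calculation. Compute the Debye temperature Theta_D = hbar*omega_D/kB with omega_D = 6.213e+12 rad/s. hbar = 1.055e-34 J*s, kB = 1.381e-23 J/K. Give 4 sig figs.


Step 1: hbar*omega_D = 1.055e-34 * 6.213e+12 = 6.555e-22 J
Step 2: Theta_D = 6.555e-22 / 1.381e-23
Step 3: Theta_D = 47.46 K

47.46


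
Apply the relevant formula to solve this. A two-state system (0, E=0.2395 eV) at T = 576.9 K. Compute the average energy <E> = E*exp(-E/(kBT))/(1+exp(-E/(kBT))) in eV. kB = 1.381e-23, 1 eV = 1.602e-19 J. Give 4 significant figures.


Step 1: beta*E = 0.2395*1.602e-19/(1.381e-23*576.9) = 4.816
Step 2: exp(-beta*E) = 0.0081
Step 3: <E> = 0.2395*0.0081/(1+0.0081) = 0.001924 eV

0.001924


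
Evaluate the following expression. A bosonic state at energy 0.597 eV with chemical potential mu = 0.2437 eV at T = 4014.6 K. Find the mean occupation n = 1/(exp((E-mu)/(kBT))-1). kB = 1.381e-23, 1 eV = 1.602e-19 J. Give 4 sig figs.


Step 1: (E - mu) = 0.3533 eV
Step 2: x = (E-mu)*eV/(kB*T) = 0.3533*1.602e-19/(1.381e-23*4014.6) = 1.021
Step 3: exp(x) = 2.776
Step 4: n = 1/(exp(x)-1) = 0.5632

0.5632


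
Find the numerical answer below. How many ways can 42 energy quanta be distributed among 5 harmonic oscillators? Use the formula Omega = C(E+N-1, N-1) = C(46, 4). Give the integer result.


Step 1: Use binomial coefficient C(46, 4)
Step 2: Numerator = 46! / 42!
Step 3: Denominator = 4!
Step 4: Omega = 163185

163185


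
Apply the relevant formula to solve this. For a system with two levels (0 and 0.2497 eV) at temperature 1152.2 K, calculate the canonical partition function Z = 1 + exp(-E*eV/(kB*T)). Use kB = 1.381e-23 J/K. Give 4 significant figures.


Step 1: Compute beta*E = E*eV/(kB*T) = 0.2497*1.602e-19/(1.381e-23*1152.2) = 2.514
Step 2: exp(-beta*E) = exp(-2.514) = 0.08095
Step 3: Z = 1 + 0.08095 = 1.081

1.081


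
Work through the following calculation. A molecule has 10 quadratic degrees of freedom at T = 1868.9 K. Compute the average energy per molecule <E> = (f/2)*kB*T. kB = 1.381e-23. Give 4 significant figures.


Step 1: f/2 = 10/2 = 5
Step 2: kB*T = 1.381e-23 * 1868.9 = 2.581e-20
Step 3: <E> = 5 * 2.581e-20 = 1.29e-19 J

1.29e-19


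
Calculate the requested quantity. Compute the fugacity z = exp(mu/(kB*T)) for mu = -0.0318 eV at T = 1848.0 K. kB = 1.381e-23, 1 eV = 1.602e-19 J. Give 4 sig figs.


Step 1: Convert mu to Joules: -0.0318*1.602e-19 = -5.094e-21 J
Step 2: kB*T = 1.381e-23*1848.0 = 2.552e-20 J
Step 3: mu/(kB*T) = -0.1996
Step 4: z = exp(-0.1996) = 0.819

0.819


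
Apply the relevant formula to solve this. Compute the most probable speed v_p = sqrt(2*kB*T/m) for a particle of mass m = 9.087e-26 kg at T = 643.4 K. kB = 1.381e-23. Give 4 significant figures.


Step 1: Numerator = 2*kB*T = 2*1.381e-23*643.4 = 1.777e-20
Step 2: Ratio = 1.777e-20 / 9.087e-26 = 1.956e+05
Step 3: v_p = sqrt(1.956e+05) = 442.2 m/s

442.2


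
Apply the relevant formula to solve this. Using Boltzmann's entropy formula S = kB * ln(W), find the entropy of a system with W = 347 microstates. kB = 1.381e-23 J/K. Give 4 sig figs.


Step 1: ln(W) = ln(347) = 5.849
Step 2: S = kB * ln(W) = 1.381e-23 * 5.849
Step 3: S = 8.078e-23 J/K

8.078e-23


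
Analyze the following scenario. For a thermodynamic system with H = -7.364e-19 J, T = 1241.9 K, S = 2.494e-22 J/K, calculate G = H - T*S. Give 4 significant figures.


Step 1: T*S = 1241.9 * 2.494e-22 = 3.097e-19 J
Step 2: G = H - T*S = -7.364e-19 - 3.097e-19
Step 3: G = -1.046e-18 J

-1.046e-18


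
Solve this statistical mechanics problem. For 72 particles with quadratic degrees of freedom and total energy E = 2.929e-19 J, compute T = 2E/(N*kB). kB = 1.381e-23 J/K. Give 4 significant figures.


Step 1: Numerator = 2*E = 2*2.929e-19 = 5.858e-19 J
Step 2: Denominator = N*kB = 72*1.381e-23 = 9.943e-22
Step 3: T = 5.858e-19 / 9.943e-22 = 589.1 K

589.1


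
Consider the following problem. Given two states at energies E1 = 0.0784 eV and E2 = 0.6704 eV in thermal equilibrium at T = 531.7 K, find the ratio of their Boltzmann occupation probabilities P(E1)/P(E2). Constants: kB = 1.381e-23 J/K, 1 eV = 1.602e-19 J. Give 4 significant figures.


Step 1: Compute energy difference dE = E1 - E2 = 0.0784 - 0.6704 = -0.592 eV
Step 2: Convert to Joules: dE_J = -0.592 * 1.602e-19 = -9.484e-20 J
Step 3: Compute exponent = -dE_J / (kB * T) = -(-9.484e-20) / (1.381e-23 * 531.7) = 12.92
Step 4: P(E1)/P(E2) = exp(12.92) = 4.067e+05

4.067e+05


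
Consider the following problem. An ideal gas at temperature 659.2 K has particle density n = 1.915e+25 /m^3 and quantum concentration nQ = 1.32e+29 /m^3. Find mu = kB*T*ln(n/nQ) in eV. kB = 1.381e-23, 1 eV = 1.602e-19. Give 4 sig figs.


Step 1: n/nQ = 1.915e+25/1.32e+29 = 0.0001451
Step 2: ln(n/nQ) = -8.838
Step 3: mu = kB*T*ln(n/nQ) = 9.104e-21*-8.838 = -8.046e-20 J
Step 4: Convert to eV: -8.046e-20/1.602e-19 = -0.5022 eV

-0.5022


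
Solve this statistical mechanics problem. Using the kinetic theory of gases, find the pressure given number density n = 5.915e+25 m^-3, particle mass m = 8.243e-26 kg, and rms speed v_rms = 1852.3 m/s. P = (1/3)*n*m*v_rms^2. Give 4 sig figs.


Step 1: v_rms^2 = 1852.3^2 = 3.431e+06
Step 2: n*m = 5.915e+25*8.243e-26 = 4.876
Step 3: P = (1/3)*4.876*3.431e+06 = 5.576e+06 Pa

5.576e+06


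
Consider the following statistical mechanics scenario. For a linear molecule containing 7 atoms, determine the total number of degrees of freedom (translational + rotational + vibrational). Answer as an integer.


Step 1: Translational DOF = 3
Step 2: Rotational DOF (linear) = 2
Step 3: Vibrational DOF = 3*7 - 5 = 16
Step 4: Total = 3 + 2 + 16 = 21

21


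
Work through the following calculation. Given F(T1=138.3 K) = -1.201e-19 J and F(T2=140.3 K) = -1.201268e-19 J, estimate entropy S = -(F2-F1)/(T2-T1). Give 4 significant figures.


Step 1: dF = F2 - F1 = -1.201268e-19 - (-1.201e-19) = -2.68e-23 J
Step 2: dT = T2 - T1 = 140.3 - 138.3 = 2 K
Step 3: S = -dF/dT = -(-2.68e-23)/2 = 1.34e-23 J/K

1.34e-23


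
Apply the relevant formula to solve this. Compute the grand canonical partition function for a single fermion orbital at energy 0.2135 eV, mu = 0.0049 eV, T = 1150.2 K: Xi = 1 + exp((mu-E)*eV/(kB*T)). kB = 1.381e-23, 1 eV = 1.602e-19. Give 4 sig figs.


Step 1: (mu - E) = 0.0049 - 0.2135 = -0.2086 eV
Step 2: x = (mu-E)*eV/(kB*T) = -0.2086*1.602e-19/(1.381e-23*1150.2) = -2.104
Step 3: exp(x) = 0.122
Step 4: Xi = 1 + 0.122 = 1.122

1.122


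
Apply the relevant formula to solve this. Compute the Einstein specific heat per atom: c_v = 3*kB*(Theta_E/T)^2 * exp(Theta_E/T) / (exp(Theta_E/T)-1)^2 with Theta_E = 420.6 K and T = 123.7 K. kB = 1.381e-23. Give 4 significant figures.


Step 1: x = Theta_E/T = 420.6/123.7 = 3.4
Step 2: x^2 = 11.56
Step 3: exp(x) = 29.97
Step 4: c_v = 3*1.381e-23*11.56*29.97/(29.97-1)^2 = 1.71e-23

1.71e-23


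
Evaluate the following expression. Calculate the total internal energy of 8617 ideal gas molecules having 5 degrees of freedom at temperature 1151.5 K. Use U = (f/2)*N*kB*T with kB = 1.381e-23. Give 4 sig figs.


Step 1: f/2 = 5/2 = 2.5
Step 2: N*kB*T = 8617*1.381e-23*1151.5 = 1.37e-16
Step 3: U = 2.5 * 1.37e-16 = 3.426e-16 J

3.426e-16


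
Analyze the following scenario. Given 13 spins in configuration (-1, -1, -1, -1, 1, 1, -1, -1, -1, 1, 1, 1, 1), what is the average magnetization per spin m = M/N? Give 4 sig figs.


Step 1: Count up spins (+1): 6, down spins (-1): 7
Step 2: Total magnetization M = 6 - 7 = -1
Step 3: m = M/N = -1/13 = -0.07692

-0.07692


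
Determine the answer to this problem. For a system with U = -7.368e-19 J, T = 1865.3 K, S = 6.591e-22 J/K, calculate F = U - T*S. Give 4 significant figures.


Step 1: T*S = 1865.3 * 6.591e-22 = 1.229e-18 J
Step 2: F = U - T*S = -7.368e-19 - 1.229e-18
Step 3: F = -1.966e-18 J

-1.966e-18


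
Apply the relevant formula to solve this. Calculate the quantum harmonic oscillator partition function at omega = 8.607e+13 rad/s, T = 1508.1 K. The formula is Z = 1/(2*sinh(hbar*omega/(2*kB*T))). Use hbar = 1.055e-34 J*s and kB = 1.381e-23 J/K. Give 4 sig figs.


Step 1: Compute x = hbar*omega/(kB*T) = 1.055e-34*8.607e+13/(1.381e-23*1508.1) = 0.436
Step 2: x/2 = 0.218
Step 3: sinh(x/2) = 0.2197
Step 4: Z = 1/(2*0.2197) = 2.276

2.276


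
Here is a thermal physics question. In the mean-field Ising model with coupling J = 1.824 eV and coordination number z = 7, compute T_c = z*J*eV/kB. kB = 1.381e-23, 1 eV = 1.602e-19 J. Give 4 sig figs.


Step 1: z*J = 7*1.824 = 12.77 eV
Step 2: Convert to Joules: 12.77*1.602e-19 = 2.045e-18 J
Step 3: T_c = 2.045e-18 / 1.381e-23 = 1.481e+05 K

1.481e+05
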